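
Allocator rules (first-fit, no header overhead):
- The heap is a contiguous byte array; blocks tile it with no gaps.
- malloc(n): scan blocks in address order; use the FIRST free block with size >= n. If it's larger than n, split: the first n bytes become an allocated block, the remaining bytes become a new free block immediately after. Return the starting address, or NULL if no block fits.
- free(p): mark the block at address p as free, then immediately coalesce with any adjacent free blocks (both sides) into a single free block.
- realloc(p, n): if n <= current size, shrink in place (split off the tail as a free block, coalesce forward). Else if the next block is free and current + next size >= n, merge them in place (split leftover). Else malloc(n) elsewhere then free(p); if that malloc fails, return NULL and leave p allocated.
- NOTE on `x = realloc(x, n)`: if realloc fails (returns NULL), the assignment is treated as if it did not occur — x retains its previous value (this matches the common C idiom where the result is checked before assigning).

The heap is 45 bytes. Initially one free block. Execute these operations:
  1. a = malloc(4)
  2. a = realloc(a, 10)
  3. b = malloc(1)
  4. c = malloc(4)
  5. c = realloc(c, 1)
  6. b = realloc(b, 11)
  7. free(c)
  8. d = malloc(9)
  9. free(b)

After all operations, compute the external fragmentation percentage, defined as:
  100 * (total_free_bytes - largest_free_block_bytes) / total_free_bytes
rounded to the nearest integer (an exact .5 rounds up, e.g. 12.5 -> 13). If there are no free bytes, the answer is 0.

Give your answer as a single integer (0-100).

Answer: 50

Derivation:
Op 1: a = malloc(4) -> a = 0; heap: [0-3 ALLOC][4-44 FREE]
Op 2: a = realloc(a, 10) -> a = 0; heap: [0-9 ALLOC][10-44 FREE]
Op 3: b = malloc(1) -> b = 10; heap: [0-9 ALLOC][10-10 ALLOC][11-44 FREE]
Op 4: c = malloc(4) -> c = 11; heap: [0-9 ALLOC][10-10 ALLOC][11-14 ALLOC][15-44 FREE]
Op 5: c = realloc(c, 1) -> c = 11; heap: [0-9 ALLOC][10-10 ALLOC][11-11 ALLOC][12-44 FREE]
Op 6: b = realloc(b, 11) -> b = 12; heap: [0-9 ALLOC][10-10 FREE][11-11 ALLOC][12-22 ALLOC][23-44 FREE]
Op 7: free(c) -> (freed c); heap: [0-9 ALLOC][10-11 FREE][12-22 ALLOC][23-44 FREE]
Op 8: d = malloc(9) -> d = 23; heap: [0-9 ALLOC][10-11 FREE][12-22 ALLOC][23-31 ALLOC][32-44 FREE]
Op 9: free(b) -> (freed b); heap: [0-9 ALLOC][10-22 FREE][23-31 ALLOC][32-44 FREE]
Free blocks: [13 13] total_free=26 largest=13 -> 100*(26-13)/26 = 1300/26 = 50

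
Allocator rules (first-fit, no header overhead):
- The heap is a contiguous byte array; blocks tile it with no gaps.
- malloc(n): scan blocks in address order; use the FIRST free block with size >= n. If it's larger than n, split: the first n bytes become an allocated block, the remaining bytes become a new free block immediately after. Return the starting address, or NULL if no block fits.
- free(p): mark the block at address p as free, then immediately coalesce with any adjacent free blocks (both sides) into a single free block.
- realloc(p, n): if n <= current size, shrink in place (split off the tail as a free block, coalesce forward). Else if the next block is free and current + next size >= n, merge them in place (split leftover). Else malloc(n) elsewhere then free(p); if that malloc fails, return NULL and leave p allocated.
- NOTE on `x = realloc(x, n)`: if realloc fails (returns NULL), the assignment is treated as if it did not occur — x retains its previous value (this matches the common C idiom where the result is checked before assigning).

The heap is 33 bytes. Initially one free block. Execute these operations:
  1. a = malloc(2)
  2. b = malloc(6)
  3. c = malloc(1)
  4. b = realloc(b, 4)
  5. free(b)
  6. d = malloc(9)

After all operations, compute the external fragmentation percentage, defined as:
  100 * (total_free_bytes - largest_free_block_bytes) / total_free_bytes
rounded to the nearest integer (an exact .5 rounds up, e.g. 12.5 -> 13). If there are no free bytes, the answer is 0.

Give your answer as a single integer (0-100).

Op 1: a = malloc(2) -> a = 0; heap: [0-1 ALLOC][2-32 FREE]
Op 2: b = malloc(6) -> b = 2; heap: [0-1 ALLOC][2-7 ALLOC][8-32 FREE]
Op 3: c = malloc(1) -> c = 8; heap: [0-1 ALLOC][2-7 ALLOC][8-8 ALLOC][9-32 FREE]
Op 4: b = realloc(b, 4) -> b = 2; heap: [0-1 ALLOC][2-5 ALLOC][6-7 FREE][8-8 ALLOC][9-32 FREE]
Op 5: free(b) -> (freed b); heap: [0-1 ALLOC][2-7 FREE][8-8 ALLOC][9-32 FREE]
Op 6: d = malloc(9) -> d = 9; heap: [0-1 ALLOC][2-7 FREE][8-8 ALLOC][9-17 ALLOC][18-32 FREE]
Free blocks: [6 15] total_free=21 largest=15 -> 100*(21-15)/21 = 600/21 ≈ 28.571 -> rounds to 29

Answer: 29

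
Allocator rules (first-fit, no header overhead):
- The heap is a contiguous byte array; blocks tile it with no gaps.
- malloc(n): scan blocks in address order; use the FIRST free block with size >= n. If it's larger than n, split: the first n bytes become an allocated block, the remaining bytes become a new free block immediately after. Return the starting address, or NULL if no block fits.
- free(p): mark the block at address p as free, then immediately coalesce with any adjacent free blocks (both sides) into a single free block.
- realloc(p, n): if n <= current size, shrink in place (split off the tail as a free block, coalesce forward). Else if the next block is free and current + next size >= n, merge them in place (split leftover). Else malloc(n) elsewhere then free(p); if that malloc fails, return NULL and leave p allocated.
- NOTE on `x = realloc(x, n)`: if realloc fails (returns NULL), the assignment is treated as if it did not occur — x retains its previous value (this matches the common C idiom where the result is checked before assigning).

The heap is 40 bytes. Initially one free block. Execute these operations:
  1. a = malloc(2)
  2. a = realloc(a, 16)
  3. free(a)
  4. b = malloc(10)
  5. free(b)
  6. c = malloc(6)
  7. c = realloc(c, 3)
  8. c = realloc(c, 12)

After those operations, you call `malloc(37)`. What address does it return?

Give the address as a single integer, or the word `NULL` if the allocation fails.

Op 1: a = malloc(2) -> a = 0; heap: [0-1 ALLOC][2-39 FREE]
Op 2: a = realloc(a, 16) -> a = 0; heap: [0-15 ALLOC][16-39 FREE]
Op 3: free(a) -> (freed a); heap: [0-39 FREE]
Op 4: b = malloc(10) -> b = 0; heap: [0-9 ALLOC][10-39 FREE]
Op 5: free(b) -> (freed b); heap: [0-39 FREE]
Op 6: c = malloc(6) -> c = 0; heap: [0-5 ALLOC][6-39 FREE]
Op 7: c = realloc(c, 3) -> c = 0; heap: [0-2 ALLOC][3-39 FREE]
Op 8: c = realloc(c, 12) -> c = 0; heap: [0-11 ALLOC][12-39 FREE]
malloc(37): first-fit scan over [0-11 ALLOC][12-39 FREE] -> NULL

Answer: NULL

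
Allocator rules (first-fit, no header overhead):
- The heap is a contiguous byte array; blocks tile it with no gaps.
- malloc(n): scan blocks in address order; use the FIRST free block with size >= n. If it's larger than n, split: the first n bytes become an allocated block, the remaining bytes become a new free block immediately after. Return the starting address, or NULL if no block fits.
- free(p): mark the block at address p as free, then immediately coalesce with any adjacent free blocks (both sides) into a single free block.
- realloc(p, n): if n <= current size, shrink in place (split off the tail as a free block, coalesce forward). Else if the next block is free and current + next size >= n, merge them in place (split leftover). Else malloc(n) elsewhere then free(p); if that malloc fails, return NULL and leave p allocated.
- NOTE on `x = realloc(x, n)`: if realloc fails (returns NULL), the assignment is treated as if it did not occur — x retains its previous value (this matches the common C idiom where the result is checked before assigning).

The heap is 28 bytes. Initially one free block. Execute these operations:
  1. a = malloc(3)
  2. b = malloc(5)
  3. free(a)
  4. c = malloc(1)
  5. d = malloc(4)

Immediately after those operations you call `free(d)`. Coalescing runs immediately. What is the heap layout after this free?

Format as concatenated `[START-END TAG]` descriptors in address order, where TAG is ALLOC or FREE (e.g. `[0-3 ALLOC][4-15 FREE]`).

Answer: [0-0 ALLOC][1-2 FREE][3-7 ALLOC][8-27 FREE]

Derivation:
Op 1: a = malloc(3) -> a = 0; heap: [0-2 ALLOC][3-27 FREE]
Op 2: b = malloc(5) -> b = 3; heap: [0-2 ALLOC][3-7 ALLOC][8-27 FREE]
Op 3: free(a) -> (freed a); heap: [0-2 FREE][3-7 ALLOC][8-27 FREE]
Op 4: c = malloc(1) -> c = 0; heap: [0-0 ALLOC][1-2 FREE][3-7 ALLOC][8-27 FREE]
Op 5: d = malloc(4) -> d = 8; heap: [0-0 ALLOC][1-2 FREE][3-7 ALLOC][8-11 ALLOC][12-27 FREE]
free(d): d = 8 -> block [8-11 ALLOC]; mark free, coalesce with adjacent free neighbors -> [0-0 ALLOC][1-2 FREE][3-7 ALLOC][8-27 FREE]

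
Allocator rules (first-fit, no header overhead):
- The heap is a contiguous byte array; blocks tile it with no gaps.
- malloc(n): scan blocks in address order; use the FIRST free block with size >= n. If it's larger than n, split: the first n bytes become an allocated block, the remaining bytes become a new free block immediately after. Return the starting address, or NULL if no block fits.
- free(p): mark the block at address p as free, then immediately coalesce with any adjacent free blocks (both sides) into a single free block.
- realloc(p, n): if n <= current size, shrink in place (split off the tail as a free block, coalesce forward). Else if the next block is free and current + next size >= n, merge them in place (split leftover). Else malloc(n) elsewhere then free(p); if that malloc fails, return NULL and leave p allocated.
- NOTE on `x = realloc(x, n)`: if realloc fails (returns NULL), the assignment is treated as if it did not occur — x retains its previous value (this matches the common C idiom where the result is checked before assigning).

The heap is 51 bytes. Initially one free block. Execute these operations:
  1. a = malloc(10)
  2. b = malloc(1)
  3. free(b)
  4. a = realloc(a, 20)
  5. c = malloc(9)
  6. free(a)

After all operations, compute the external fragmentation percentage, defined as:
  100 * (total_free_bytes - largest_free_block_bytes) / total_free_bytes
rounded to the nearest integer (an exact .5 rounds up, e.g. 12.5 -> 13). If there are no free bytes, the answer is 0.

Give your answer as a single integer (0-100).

Answer: 48

Derivation:
Op 1: a = malloc(10) -> a = 0; heap: [0-9 ALLOC][10-50 FREE]
Op 2: b = malloc(1) -> b = 10; heap: [0-9 ALLOC][10-10 ALLOC][11-50 FREE]
Op 3: free(b) -> (freed b); heap: [0-9 ALLOC][10-50 FREE]
Op 4: a = realloc(a, 20) -> a = 0; heap: [0-19 ALLOC][20-50 FREE]
Op 5: c = malloc(9) -> c = 20; heap: [0-19 ALLOC][20-28 ALLOC][29-50 FREE]
Op 6: free(a) -> (freed a); heap: [0-19 FREE][20-28 ALLOC][29-50 FREE]
Free blocks: [20 22] total_free=42 largest=22 -> 100*(42-22)/42 = 2000/42 ≈ 47.619 -> rounds to 48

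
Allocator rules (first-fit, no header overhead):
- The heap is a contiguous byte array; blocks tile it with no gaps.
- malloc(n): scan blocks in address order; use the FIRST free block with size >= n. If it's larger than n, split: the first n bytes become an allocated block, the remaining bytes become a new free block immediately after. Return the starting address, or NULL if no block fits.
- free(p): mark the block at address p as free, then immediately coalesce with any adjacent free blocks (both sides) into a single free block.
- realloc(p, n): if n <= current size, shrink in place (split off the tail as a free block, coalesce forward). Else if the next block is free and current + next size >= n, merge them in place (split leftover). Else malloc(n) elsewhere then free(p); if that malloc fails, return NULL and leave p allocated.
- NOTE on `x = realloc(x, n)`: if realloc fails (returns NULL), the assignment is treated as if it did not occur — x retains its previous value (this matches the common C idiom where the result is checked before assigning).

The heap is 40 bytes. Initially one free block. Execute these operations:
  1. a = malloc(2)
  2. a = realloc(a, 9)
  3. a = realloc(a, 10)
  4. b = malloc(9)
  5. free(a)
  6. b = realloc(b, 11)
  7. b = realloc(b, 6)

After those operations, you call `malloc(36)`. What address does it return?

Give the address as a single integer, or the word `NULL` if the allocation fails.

Op 1: a = malloc(2) -> a = 0; heap: [0-1 ALLOC][2-39 FREE]
Op 2: a = realloc(a, 9) -> a = 0; heap: [0-8 ALLOC][9-39 FREE]
Op 3: a = realloc(a, 10) -> a = 0; heap: [0-9 ALLOC][10-39 FREE]
Op 4: b = malloc(9) -> b = 10; heap: [0-9 ALLOC][10-18 ALLOC][19-39 FREE]
Op 5: free(a) -> (freed a); heap: [0-9 FREE][10-18 ALLOC][19-39 FREE]
Op 6: b = realloc(b, 11) -> b = 10; heap: [0-9 FREE][10-20 ALLOC][21-39 FREE]
Op 7: b = realloc(b, 6) -> b = 10; heap: [0-9 FREE][10-15 ALLOC][16-39 FREE]
malloc(36): first-fit scan over [0-9 FREE][10-15 ALLOC][16-39 FREE] -> NULL

Answer: NULL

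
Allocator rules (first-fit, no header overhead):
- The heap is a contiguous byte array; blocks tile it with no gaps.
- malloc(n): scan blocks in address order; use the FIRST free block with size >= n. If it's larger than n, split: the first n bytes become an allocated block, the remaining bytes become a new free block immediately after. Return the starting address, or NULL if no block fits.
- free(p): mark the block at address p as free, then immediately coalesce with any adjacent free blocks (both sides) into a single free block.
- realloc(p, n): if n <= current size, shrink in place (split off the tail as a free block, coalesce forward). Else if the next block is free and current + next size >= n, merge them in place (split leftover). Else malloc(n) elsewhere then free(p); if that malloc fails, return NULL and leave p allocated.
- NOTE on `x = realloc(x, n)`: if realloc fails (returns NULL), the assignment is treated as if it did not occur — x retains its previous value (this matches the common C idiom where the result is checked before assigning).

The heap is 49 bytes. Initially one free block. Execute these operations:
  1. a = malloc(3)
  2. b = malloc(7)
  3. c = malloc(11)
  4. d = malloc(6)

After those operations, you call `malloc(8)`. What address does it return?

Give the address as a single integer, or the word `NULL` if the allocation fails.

Answer: 27

Derivation:
Op 1: a = malloc(3) -> a = 0; heap: [0-2 ALLOC][3-48 FREE]
Op 2: b = malloc(7) -> b = 3; heap: [0-2 ALLOC][3-9 ALLOC][10-48 FREE]
Op 3: c = malloc(11) -> c = 10; heap: [0-2 ALLOC][3-9 ALLOC][10-20 ALLOC][21-48 FREE]
Op 4: d = malloc(6) -> d = 21; heap: [0-2 ALLOC][3-9 ALLOC][10-20 ALLOC][21-26 ALLOC][27-48 FREE]
malloc(8): first-fit scan over [0-2 ALLOC][3-9 ALLOC][10-20 ALLOC][21-26 ALLOC][27-48 FREE] -> 27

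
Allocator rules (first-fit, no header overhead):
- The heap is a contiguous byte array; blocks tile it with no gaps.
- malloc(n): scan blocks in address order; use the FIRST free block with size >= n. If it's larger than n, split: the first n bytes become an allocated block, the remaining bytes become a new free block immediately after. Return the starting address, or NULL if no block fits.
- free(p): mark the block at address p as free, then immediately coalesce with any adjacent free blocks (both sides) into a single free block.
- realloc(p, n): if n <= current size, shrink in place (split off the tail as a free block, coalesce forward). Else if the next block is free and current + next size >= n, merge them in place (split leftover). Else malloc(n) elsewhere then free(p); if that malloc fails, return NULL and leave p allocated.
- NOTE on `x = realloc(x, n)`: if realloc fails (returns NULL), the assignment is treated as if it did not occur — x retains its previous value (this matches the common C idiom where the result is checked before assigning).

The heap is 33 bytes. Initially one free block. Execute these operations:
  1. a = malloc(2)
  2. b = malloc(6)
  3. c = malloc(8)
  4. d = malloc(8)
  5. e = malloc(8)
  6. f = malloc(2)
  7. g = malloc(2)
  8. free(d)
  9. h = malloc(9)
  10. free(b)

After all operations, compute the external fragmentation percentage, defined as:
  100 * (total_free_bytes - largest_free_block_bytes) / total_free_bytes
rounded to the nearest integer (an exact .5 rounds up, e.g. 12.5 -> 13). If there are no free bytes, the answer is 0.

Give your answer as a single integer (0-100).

Op 1: a = malloc(2) -> a = 0; heap: [0-1 ALLOC][2-32 FREE]
Op 2: b = malloc(6) -> b = 2; heap: [0-1 ALLOC][2-7 ALLOC][8-32 FREE]
Op 3: c = malloc(8) -> c = 8; heap: [0-1 ALLOC][2-7 ALLOC][8-15 ALLOC][16-32 FREE]
Op 4: d = malloc(8) -> d = 16; heap: [0-1 ALLOC][2-7 ALLOC][8-15 ALLOC][16-23 ALLOC][24-32 FREE]
Op 5: e = malloc(8) -> e = 24; heap: [0-1 ALLOC][2-7 ALLOC][8-15 ALLOC][16-23 ALLOC][24-31 ALLOC][32-32 FREE]
Op 6: f = malloc(2) -> f = NULL; heap: [0-1 ALLOC][2-7 ALLOC][8-15 ALLOC][16-23 ALLOC][24-31 ALLOC][32-32 FREE]
Op 7: g = malloc(2) -> g = NULL; heap: [0-1 ALLOC][2-7 ALLOC][8-15 ALLOC][16-23 ALLOC][24-31 ALLOC][32-32 FREE]
Op 8: free(d) -> (freed d); heap: [0-1 ALLOC][2-7 ALLOC][8-15 ALLOC][16-23 FREE][24-31 ALLOC][32-32 FREE]
Op 9: h = malloc(9) -> h = NULL; heap: [0-1 ALLOC][2-7 ALLOC][8-15 ALLOC][16-23 FREE][24-31 ALLOC][32-32 FREE]
Op 10: free(b) -> (freed b); heap: [0-1 ALLOC][2-7 FREE][8-15 ALLOC][16-23 FREE][24-31 ALLOC][32-32 FREE]
Free blocks: [6 8 1] total_free=15 largest=8 -> 100*(15-8)/15 = 700/15 ≈ 46.667 -> rounds to 47

Answer: 47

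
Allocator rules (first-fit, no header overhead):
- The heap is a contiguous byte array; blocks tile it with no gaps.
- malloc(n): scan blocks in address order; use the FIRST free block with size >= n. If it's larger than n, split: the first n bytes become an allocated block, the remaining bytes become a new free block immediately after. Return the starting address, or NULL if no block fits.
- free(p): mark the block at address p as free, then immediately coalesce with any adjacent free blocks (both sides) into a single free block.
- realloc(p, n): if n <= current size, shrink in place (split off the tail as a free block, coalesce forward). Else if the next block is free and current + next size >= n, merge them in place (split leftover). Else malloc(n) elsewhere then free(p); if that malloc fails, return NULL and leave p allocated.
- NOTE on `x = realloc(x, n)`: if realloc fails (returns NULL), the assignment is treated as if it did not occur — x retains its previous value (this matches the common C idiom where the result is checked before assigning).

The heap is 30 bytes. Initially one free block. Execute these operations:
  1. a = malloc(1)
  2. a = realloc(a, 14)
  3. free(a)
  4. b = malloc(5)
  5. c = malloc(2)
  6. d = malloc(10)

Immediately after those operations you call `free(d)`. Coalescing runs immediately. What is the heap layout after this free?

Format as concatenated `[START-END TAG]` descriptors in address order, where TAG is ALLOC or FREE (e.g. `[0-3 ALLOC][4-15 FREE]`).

Answer: [0-4 ALLOC][5-6 ALLOC][7-29 FREE]

Derivation:
Op 1: a = malloc(1) -> a = 0; heap: [0-0 ALLOC][1-29 FREE]
Op 2: a = realloc(a, 14) -> a = 0; heap: [0-13 ALLOC][14-29 FREE]
Op 3: free(a) -> (freed a); heap: [0-29 FREE]
Op 4: b = malloc(5) -> b = 0; heap: [0-4 ALLOC][5-29 FREE]
Op 5: c = malloc(2) -> c = 5; heap: [0-4 ALLOC][5-6 ALLOC][7-29 FREE]
Op 6: d = malloc(10) -> d = 7; heap: [0-4 ALLOC][5-6 ALLOC][7-16 ALLOC][17-29 FREE]
free(d): d = 7 -> block [7-16 ALLOC]; mark free, coalesce with adjacent free neighbors -> [0-4 ALLOC][5-6 ALLOC][7-29 FREE]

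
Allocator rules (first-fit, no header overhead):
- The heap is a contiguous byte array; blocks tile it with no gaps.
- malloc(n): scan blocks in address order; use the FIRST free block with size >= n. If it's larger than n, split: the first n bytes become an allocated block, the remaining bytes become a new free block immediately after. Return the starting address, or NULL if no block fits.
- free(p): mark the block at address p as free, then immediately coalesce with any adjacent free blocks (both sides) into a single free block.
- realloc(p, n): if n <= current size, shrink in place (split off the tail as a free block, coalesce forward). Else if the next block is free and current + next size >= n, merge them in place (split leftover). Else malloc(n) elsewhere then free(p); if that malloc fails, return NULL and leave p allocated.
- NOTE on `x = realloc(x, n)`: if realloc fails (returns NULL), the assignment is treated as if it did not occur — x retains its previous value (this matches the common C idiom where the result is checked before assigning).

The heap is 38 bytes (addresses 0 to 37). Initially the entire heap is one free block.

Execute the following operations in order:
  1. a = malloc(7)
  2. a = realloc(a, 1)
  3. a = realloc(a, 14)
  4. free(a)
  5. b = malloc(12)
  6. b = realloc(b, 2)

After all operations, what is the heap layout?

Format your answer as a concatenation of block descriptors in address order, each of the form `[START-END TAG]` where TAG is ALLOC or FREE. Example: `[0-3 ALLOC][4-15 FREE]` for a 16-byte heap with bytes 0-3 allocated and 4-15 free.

Answer: [0-1 ALLOC][2-37 FREE]

Derivation:
Op 1: a = malloc(7) -> a = 0; heap: [0-6 ALLOC][7-37 FREE]
Op 2: a = realloc(a, 1) -> a = 0; heap: [0-0 ALLOC][1-37 FREE]
Op 3: a = realloc(a, 14) -> a = 0; heap: [0-13 ALLOC][14-37 FREE]
Op 4: free(a) -> (freed a); heap: [0-37 FREE]
Op 5: b = malloc(12) -> b = 0; heap: [0-11 ALLOC][12-37 FREE]
Op 6: b = realloc(b, 2) -> b = 0; heap: [0-1 ALLOC][2-37 FREE]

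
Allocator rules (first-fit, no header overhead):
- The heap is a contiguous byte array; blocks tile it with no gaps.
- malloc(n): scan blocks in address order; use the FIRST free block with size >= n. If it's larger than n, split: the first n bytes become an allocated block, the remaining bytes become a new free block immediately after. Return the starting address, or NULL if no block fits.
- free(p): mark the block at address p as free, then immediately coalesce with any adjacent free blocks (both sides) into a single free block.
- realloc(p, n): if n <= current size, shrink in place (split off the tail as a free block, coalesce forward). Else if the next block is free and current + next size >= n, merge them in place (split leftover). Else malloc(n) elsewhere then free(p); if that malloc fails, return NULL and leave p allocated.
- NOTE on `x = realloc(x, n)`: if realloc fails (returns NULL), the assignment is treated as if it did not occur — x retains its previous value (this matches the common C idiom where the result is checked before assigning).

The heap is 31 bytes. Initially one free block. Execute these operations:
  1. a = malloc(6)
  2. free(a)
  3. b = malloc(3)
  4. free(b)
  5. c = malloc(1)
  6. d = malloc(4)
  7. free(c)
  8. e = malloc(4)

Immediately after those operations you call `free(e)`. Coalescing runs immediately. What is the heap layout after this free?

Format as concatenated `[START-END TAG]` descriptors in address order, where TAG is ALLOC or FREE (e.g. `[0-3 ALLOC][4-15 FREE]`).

Answer: [0-0 FREE][1-4 ALLOC][5-30 FREE]

Derivation:
Op 1: a = malloc(6) -> a = 0; heap: [0-5 ALLOC][6-30 FREE]
Op 2: free(a) -> (freed a); heap: [0-30 FREE]
Op 3: b = malloc(3) -> b = 0; heap: [0-2 ALLOC][3-30 FREE]
Op 4: free(b) -> (freed b); heap: [0-30 FREE]
Op 5: c = malloc(1) -> c = 0; heap: [0-0 ALLOC][1-30 FREE]
Op 6: d = malloc(4) -> d = 1; heap: [0-0 ALLOC][1-4 ALLOC][5-30 FREE]
Op 7: free(c) -> (freed c); heap: [0-0 FREE][1-4 ALLOC][5-30 FREE]
Op 8: e = malloc(4) -> e = 5; heap: [0-0 FREE][1-4 ALLOC][5-8 ALLOC][9-30 FREE]
free(e): e = 5 -> block [5-8 ALLOC]; mark free, coalesce with adjacent free neighbors -> [0-0 FREE][1-4 ALLOC][5-30 FREE]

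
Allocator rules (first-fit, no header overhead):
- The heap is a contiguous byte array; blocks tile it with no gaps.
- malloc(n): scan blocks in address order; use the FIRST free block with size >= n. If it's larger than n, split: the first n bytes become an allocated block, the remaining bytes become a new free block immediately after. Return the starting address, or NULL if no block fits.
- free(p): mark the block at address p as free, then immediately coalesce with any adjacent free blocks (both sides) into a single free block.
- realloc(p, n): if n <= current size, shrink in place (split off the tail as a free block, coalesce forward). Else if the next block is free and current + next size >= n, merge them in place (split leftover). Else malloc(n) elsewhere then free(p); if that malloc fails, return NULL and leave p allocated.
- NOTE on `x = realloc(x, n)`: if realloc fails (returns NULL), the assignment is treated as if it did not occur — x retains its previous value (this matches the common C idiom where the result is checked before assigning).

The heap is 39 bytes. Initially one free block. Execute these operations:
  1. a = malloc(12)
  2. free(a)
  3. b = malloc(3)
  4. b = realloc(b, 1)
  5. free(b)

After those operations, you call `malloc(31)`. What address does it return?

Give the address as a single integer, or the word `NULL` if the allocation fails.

Answer: 0

Derivation:
Op 1: a = malloc(12) -> a = 0; heap: [0-11 ALLOC][12-38 FREE]
Op 2: free(a) -> (freed a); heap: [0-38 FREE]
Op 3: b = malloc(3) -> b = 0; heap: [0-2 ALLOC][3-38 FREE]
Op 4: b = realloc(b, 1) -> b = 0; heap: [0-0 ALLOC][1-38 FREE]
Op 5: free(b) -> (freed b); heap: [0-38 FREE]
malloc(31): first-fit scan over [0-38 FREE] -> 0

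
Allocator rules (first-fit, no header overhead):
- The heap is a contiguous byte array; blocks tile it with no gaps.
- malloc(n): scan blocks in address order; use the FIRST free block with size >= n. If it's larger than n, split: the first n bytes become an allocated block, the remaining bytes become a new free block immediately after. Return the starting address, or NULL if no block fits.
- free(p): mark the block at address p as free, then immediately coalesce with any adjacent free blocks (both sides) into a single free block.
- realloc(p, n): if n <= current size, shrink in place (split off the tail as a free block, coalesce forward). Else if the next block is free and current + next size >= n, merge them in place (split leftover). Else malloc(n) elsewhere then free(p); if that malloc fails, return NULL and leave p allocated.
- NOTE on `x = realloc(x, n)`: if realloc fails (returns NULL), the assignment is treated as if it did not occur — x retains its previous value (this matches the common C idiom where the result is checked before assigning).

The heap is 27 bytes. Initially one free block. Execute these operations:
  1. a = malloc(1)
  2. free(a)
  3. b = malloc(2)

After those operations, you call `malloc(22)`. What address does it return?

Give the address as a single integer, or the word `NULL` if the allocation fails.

Op 1: a = malloc(1) -> a = 0; heap: [0-0 ALLOC][1-26 FREE]
Op 2: free(a) -> (freed a); heap: [0-26 FREE]
Op 3: b = malloc(2) -> b = 0; heap: [0-1 ALLOC][2-26 FREE]
malloc(22): first-fit scan over [0-1 ALLOC][2-26 FREE] -> 2

Answer: 2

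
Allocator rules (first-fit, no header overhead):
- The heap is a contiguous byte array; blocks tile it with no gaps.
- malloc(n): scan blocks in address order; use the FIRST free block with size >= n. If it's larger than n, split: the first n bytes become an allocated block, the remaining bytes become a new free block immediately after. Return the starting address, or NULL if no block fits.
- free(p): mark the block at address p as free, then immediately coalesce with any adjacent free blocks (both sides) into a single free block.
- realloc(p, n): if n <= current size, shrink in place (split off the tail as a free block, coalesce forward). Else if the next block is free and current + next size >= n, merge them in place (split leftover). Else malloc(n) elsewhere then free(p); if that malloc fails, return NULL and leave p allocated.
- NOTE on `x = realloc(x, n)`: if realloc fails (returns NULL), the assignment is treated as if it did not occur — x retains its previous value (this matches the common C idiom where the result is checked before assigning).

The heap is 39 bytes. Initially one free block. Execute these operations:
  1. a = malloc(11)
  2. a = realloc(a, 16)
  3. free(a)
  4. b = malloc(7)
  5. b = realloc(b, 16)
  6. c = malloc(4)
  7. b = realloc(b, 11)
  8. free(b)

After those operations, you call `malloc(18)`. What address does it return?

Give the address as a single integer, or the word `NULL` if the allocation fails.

Answer: 20

Derivation:
Op 1: a = malloc(11) -> a = 0; heap: [0-10 ALLOC][11-38 FREE]
Op 2: a = realloc(a, 16) -> a = 0; heap: [0-15 ALLOC][16-38 FREE]
Op 3: free(a) -> (freed a); heap: [0-38 FREE]
Op 4: b = malloc(7) -> b = 0; heap: [0-6 ALLOC][7-38 FREE]
Op 5: b = realloc(b, 16) -> b = 0; heap: [0-15 ALLOC][16-38 FREE]
Op 6: c = malloc(4) -> c = 16; heap: [0-15 ALLOC][16-19 ALLOC][20-38 FREE]
Op 7: b = realloc(b, 11) -> b = 0; heap: [0-10 ALLOC][11-15 FREE][16-19 ALLOC][20-38 FREE]
Op 8: free(b) -> (freed b); heap: [0-15 FREE][16-19 ALLOC][20-38 FREE]
malloc(18): first-fit scan over [0-15 FREE][16-19 ALLOC][20-38 FREE] -> 20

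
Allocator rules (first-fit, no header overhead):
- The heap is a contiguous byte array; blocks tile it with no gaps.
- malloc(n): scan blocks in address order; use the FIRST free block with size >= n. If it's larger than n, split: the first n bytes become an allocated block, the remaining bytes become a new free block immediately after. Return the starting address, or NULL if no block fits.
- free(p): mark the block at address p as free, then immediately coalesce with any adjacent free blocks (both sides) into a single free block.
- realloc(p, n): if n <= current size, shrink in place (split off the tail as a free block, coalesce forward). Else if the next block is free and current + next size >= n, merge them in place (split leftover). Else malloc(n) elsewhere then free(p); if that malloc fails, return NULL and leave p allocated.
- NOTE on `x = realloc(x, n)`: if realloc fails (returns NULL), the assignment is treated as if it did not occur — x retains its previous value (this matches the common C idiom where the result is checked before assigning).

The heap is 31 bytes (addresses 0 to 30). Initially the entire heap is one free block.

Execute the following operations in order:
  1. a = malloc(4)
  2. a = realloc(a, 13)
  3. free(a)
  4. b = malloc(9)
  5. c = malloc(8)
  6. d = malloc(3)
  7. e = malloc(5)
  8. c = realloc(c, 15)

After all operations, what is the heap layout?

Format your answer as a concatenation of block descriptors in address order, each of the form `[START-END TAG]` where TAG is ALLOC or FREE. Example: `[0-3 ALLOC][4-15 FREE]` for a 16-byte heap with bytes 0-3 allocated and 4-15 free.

Op 1: a = malloc(4) -> a = 0; heap: [0-3 ALLOC][4-30 FREE]
Op 2: a = realloc(a, 13) -> a = 0; heap: [0-12 ALLOC][13-30 FREE]
Op 3: free(a) -> (freed a); heap: [0-30 FREE]
Op 4: b = malloc(9) -> b = 0; heap: [0-8 ALLOC][9-30 FREE]
Op 5: c = malloc(8) -> c = 9; heap: [0-8 ALLOC][9-16 ALLOC][17-30 FREE]
Op 6: d = malloc(3) -> d = 17; heap: [0-8 ALLOC][9-16 ALLOC][17-19 ALLOC][20-30 FREE]
Op 7: e = malloc(5) -> e = 20; heap: [0-8 ALLOC][9-16 ALLOC][17-19 ALLOC][20-24 ALLOC][25-30 FREE]
Op 8: c = realloc(c, 15) -> NULL (c unchanged); heap: [0-8 ALLOC][9-16 ALLOC][17-19 ALLOC][20-24 ALLOC][25-30 FREE]

Answer: [0-8 ALLOC][9-16 ALLOC][17-19 ALLOC][20-24 ALLOC][25-30 FREE]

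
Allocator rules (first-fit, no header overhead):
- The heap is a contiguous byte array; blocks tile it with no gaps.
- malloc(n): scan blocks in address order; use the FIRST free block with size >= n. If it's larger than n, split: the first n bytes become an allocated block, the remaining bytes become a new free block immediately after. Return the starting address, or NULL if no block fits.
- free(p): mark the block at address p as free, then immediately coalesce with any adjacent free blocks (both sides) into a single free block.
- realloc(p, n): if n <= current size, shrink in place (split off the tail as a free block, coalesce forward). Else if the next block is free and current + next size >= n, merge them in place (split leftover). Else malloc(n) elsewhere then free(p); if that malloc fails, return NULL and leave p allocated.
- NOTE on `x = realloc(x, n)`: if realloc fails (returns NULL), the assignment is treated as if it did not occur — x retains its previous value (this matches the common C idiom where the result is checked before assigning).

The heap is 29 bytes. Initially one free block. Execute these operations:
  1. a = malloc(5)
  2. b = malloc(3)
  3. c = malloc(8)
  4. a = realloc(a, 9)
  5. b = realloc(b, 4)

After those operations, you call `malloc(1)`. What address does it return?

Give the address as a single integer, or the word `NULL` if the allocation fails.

Answer: 4

Derivation:
Op 1: a = malloc(5) -> a = 0; heap: [0-4 ALLOC][5-28 FREE]
Op 2: b = malloc(3) -> b = 5; heap: [0-4 ALLOC][5-7 ALLOC][8-28 FREE]
Op 3: c = malloc(8) -> c = 8; heap: [0-4 ALLOC][5-7 ALLOC][8-15 ALLOC][16-28 FREE]
Op 4: a = realloc(a, 9) -> a = 16; heap: [0-4 FREE][5-7 ALLOC][8-15 ALLOC][16-24 ALLOC][25-28 FREE]
Op 5: b = realloc(b, 4) -> b = 0; heap: [0-3 ALLOC][4-7 FREE][8-15 ALLOC][16-24 ALLOC][25-28 FREE]
malloc(1): first-fit scan over [0-3 ALLOC][4-7 FREE][8-15 ALLOC][16-24 ALLOC][25-28 FREE] -> 4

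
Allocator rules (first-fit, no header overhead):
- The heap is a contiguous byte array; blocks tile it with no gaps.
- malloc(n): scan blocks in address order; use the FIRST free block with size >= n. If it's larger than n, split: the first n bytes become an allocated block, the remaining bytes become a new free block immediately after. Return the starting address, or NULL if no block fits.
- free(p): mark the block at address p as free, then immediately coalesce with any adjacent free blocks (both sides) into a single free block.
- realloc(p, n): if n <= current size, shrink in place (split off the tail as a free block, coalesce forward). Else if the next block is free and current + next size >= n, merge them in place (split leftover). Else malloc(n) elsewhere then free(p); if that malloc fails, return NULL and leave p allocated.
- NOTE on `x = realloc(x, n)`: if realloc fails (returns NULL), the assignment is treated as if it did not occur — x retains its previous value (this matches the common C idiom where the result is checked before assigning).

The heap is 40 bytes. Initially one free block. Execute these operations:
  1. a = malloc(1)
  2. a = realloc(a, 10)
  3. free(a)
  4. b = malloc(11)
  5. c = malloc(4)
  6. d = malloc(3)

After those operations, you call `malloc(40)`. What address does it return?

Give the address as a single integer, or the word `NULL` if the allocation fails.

Op 1: a = malloc(1) -> a = 0; heap: [0-0 ALLOC][1-39 FREE]
Op 2: a = realloc(a, 10) -> a = 0; heap: [0-9 ALLOC][10-39 FREE]
Op 3: free(a) -> (freed a); heap: [0-39 FREE]
Op 4: b = malloc(11) -> b = 0; heap: [0-10 ALLOC][11-39 FREE]
Op 5: c = malloc(4) -> c = 11; heap: [0-10 ALLOC][11-14 ALLOC][15-39 FREE]
Op 6: d = malloc(3) -> d = 15; heap: [0-10 ALLOC][11-14 ALLOC][15-17 ALLOC][18-39 FREE]
malloc(40): first-fit scan over [0-10 ALLOC][11-14 ALLOC][15-17 ALLOC][18-39 FREE] -> NULL

Answer: NULL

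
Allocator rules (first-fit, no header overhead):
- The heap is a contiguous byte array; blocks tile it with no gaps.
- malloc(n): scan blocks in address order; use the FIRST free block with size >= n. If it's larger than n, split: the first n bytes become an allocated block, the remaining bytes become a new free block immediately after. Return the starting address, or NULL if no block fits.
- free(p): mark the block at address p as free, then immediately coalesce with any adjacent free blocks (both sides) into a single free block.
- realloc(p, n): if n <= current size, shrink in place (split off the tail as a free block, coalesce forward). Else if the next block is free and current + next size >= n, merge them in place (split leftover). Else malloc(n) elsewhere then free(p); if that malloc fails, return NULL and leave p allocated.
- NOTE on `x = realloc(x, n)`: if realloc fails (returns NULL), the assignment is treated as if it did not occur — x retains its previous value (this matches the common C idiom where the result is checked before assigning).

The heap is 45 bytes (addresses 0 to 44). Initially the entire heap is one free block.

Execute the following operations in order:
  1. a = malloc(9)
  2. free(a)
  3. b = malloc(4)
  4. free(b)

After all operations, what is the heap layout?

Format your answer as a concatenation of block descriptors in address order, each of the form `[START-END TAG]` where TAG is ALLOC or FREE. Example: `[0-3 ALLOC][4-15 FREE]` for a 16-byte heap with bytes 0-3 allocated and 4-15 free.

Answer: [0-44 FREE]

Derivation:
Op 1: a = malloc(9) -> a = 0; heap: [0-8 ALLOC][9-44 FREE]
Op 2: free(a) -> (freed a); heap: [0-44 FREE]
Op 3: b = malloc(4) -> b = 0; heap: [0-3 ALLOC][4-44 FREE]
Op 4: free(b) -> (freed b); heap: [0-44 FREE]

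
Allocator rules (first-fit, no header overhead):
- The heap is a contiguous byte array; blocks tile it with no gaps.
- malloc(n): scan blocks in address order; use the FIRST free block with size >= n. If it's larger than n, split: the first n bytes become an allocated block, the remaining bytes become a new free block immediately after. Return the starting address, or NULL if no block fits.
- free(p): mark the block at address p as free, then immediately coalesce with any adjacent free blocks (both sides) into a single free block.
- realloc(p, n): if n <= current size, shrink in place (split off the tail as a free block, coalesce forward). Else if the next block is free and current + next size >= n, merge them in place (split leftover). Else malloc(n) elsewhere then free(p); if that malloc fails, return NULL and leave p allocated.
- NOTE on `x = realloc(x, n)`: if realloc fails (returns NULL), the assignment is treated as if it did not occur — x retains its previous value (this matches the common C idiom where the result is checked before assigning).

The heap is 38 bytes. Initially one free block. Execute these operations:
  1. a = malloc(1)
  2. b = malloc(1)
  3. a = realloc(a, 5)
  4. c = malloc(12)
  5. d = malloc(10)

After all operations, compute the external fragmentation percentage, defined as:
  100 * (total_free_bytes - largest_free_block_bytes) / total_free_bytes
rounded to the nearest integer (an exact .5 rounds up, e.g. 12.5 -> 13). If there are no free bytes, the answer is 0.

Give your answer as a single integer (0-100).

Answer: 10

Derivation:
Op 1: a = malloc(1) -> a = 0; heap: [0-0 ALLOC][1-37 FREE]
Op 2: b = malloc(1) -> b = 1; heap: [0-0 ALLOC][1-1 ALLOC][2-37 FREE]
Op 3: a = realloc(a, 5) -> a = 2; heap: [0-0 FREE][1-1 ALLOC][2-6 ALLOC][7-37 FREE]
Op 4: c = malloc(12) -> c = 7; heap: [0-0 FREE][1-1 ALLOC][2-6 ALLOC][7-18 ALLOC][19-37 FREE]
Op 5: d = malloc(10) -> d = 19; heap: [0-0 FREE][1-1 ALLOC][2-6 ALLOC][7-18 ALLOC][19-28 ALLOC][29-37 FREE]
Free blocks: [1 9] total_free=10 largest=9 -> 100*(10-9)/10 = 100/10 = 10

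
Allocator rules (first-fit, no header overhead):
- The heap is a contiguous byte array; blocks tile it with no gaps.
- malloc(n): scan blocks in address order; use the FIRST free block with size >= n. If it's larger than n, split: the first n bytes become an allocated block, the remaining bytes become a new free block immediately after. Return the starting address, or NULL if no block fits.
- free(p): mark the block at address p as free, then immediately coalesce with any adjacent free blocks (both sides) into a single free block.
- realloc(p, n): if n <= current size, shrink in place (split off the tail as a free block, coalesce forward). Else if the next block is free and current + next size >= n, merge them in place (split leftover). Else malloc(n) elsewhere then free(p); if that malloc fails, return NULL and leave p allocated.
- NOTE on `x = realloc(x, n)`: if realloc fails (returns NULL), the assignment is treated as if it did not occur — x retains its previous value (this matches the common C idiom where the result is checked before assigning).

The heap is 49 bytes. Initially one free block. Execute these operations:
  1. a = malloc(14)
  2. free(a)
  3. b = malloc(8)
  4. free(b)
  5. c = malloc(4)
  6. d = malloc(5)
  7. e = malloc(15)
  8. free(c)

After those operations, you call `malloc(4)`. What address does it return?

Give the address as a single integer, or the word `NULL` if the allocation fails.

Answer: 0

Derivation:
Op 1: a = malloc(14) -> a = 0; heap: [0-13 ALLOC][14-48 FREE]
Op 2: free(a) -> (freed a); heap: [0-48 FREE]
Op 3: b = malloc(8) -> b = 0; heap: [0-7 ALLOC][8-48 FREE]
Op 4: free(b) -> (freed b); heap: [0-48 FREE]
Op 5: c = malloc(4) -> c = 0; heap: [0-3 ALLOC][4-48 FREE]
Op 6: d = malloc(5) -> d = 4; heap: [0-3 ALLOC][4-8 ALLOC][9-48 FREE]
Op 7: e = malloc(15) -> e = 9; heap: [0-3 ALLOC][4-8 ALLOC][9-23 ALLOC][24-48 FREE]
Op 8: free(c) -> (freed c); heap: [0-3 FREE][4-8 ALLOC][9-23 ALLOC][24-48 FREE]
malloc(4): first-fit scan over [0-3 FREE][4-8 ALLOC][9-23 ALLOC][24-48 FREE] -> 0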